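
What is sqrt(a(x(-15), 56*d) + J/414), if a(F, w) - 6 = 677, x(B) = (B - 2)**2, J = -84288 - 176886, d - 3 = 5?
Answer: sqrt(248262)/69 ≈ 7.2211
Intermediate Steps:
d = 8 (d = 3 + 5 = 8)
J = -261174
x(B) = (-2 + B)**2
a(F, w) = 683 (a(F, w) = 6 + 677 = 683)
sqrt(a(x(-15), 56*d) + J/414) = sqrt(683 - 261174/414) = sqrt(683 - 261174*1/414) = sqrt(683 - 43529/69) = sqrt(3598/69) = sqrt(248262)/69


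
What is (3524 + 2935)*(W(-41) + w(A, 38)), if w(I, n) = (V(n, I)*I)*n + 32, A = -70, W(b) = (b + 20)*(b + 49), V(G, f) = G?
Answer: -653754144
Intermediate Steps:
W(b) = (20 + b)*(49 + b)
w(I, n) = 32 + I*n**2 (w(I, n) = (n*I)*n + 32 = (I*n)*n + 32 = I*n**2 + 32 = 32 + I*n**2)
(3524 + 2935)*(W(-41) + w(A, 38)) = (3524 + 2935)*((980 + (-41)**2 + 69*(-41)) + (32 - 70*38**2)) = 6459*((980 + 1681 - 2829) + (32 - 70*1444)) = 6459*(-168 + (32 - 101080)) = 6459*(-168 - 101048) = 6459*(-101216) = -653754144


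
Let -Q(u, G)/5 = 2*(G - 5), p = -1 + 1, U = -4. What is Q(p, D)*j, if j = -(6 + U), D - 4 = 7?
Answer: 120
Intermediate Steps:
p = 0
D = 11 (D = 4 + 7 = 11)
j = -2 (j = -(6 - 4) = -1*2 = -2)
Q(u, G) = 50 - 10*G (Q(u, G) = -10*(G - 5) = -10*(-5 + G) = -5*(-10 + 2*G) = 50 - 10*G)
Q(p, D)*j = (50 - 10*11)*(-2) = (50 - 110)*(-2) = -60*(-2) = 120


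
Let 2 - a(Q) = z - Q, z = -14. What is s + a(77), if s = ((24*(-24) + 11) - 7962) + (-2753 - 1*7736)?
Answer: -18923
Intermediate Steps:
a(Q) = 16 + Q (a(Q) = 2 - (-14 - Q) = 2 + (14 + Q) = 16 + Q)
s = -19016 (s = ((-576 + 11) - 7962) + (-2753 - 7736) = (-565 - 7962) - 10489 = -8527 - 10489 = -19016)
s + a(77) = -19016 + (16 + 77) = -19016 + 93 = -18923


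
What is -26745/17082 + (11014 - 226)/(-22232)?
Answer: -16226572/7911813 ≈ -2.0509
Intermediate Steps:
-26745/17082 + (11014 - 226)/(-22232) = -26745*1/17082 + 10788*(-1/22232) = -8915/5694 - 2697/5558 = -16226572/7911813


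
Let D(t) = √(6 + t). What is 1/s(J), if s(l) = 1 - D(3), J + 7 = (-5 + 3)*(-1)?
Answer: -½ ≈ -0.50000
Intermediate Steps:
J = -5 (J = -7 + (-5 + 3)*(-1) = -7 - 2*(-1) = -7 + 2 = -5)
s(l) = -2 (s(l) = 1 - √(6 + 3) = 1 - √9 = 1 - 1*3 = 1 - 3 = -2)
1/s(J) = 1/(-2) = -½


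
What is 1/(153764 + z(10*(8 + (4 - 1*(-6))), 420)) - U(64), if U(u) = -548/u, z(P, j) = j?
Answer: 2640403/308368 ≈ 8.5625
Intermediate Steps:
1/(153764 + z(10*(8 + (4 - 1*(-6))), 420)) - U(64) = 1/(153764 + 420) - (-548)/64 = 1/154184 - (-548)/64 = 1/154184 - 1*(-137/16) = 1/154184 + 137/16 = 2640403/308368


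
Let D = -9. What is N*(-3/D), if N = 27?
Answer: 9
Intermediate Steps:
N*(-3/D) = 27*(-3/(-9)) = 27*(-3*(-⅑)) = 27*(⅓) = 9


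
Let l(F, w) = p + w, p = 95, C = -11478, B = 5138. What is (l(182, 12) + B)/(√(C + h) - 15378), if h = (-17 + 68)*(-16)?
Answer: -13442935/39415863 - 5245*I*√1366/78831726 ≈ -0.34105 - 0.0024591*I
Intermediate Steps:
h = -816 (h = 51*(-16) = -816)
l(F, w) = 95 + w
(l(182, 12) + B)/(√(C + h) - 15378) = ((95 + 12) + 5138)/(√(-11478 - 816) - 15378) = (107 + 5138)/(√(-12294) - 15378) = 5245/(3*I*√1366 - 15378) = 5245/(-15378 + 3*I*√1366)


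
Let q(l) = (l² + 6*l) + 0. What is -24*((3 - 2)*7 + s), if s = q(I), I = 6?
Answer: -1896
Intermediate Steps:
q(l) = l² + 6*l
s = 72 (s = 6*(6 + 6) = 6*12 = 72)
-24*((3 - 2)*7 + s) = -24*((3 - 2)*7 + 72) = -24*(1*7 + 72) = -24*(7 + 72) = -24*79 = -1896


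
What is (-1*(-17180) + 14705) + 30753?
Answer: 62638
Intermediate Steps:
(-1*(-17180) + 14705) + 30753 = (17180 + 14705) + 30753 = 31885 + 30753 = 62638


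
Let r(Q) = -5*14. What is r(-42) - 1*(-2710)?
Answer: 2640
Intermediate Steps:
r(Q) = -70
r(-42) - 1*(-2710) = -70 - 1*(-2710) = -70 + 2710 = 2640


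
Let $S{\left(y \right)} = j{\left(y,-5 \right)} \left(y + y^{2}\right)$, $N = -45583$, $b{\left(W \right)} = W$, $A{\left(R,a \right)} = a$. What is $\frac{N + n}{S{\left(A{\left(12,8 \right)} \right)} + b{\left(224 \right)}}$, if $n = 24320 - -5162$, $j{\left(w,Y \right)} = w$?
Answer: $- \frac{16101}{800} \approx -20.126$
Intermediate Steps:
$n = 29482$ ($n = 24320 + \left(-4306 + 9468\right) = 24320 + 5162 = 29482$)
$S{\left(y \right)} = y \left(y + y^{2}\right)$
$\frac{N + n}{S{\left(A{\left(12,8 \right)} \right)} + b{\left(224 \right)}} = \frac{-45583 + 29482}{8^{2} \left(1 + 8\right) + 224} = - \frac{16101}{64 \cdot 9 + 224} = - \frac{16101}{576 + 224} = - \frac{16101}{800}$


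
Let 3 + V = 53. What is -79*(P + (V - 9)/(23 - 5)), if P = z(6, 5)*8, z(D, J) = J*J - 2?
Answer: -264887/18 ≈ -14716.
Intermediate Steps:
V = 50 (V = -3 + 53 = 50)
z(D, J) = -2 + J² (z(D, J) = J² - 2 = -2 + J²)
P = 184 (P = (-2 + 5²)*8 = (-2 + 25)*8 = 23*8 = 184)
-79*(P + (V - 9)/(23 - 5)) = -79*(184 + (50 - 9)/(23 - 5)) = -79*(184 + 41/18) = -79*3353/18 = -264887/18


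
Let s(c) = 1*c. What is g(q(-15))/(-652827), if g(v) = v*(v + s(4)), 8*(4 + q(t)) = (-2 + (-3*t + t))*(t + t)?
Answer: -545/31087 ≈ -0.017531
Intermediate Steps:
s(c) = c
q(t) = -4 + t*(-2 - 2*t)/4 (q(t) = -4 + ((-2 + (-3*t + t))*(t + t))/8 = -4 + ((-2 - 2*t)*(2*t))/8 = -4 + (2*t*(-2 - 2*t))/8 = -4 + t*(-2 - 2*t)/4)
g(v) = v*(4 + v) (g(v) = v*(v + 4) = v*(4 + v))
g(q(-15))/(-652827) = ((-4 - ½*(-15) - ½*(-15)²)*(4 + (-4 - ½*(-15) - ½*(-15)²)))/(-652827) = ((-4 + 15/2 - ½*225)*(4 + (-4 + 15/2 - ½*225)))*(-1/652827) = ((-4 + 15/2 - 225/2)*(4 + (-4 + 15/2 - 225/2)))*(-1/652827) = -109*(4 - 109)*(-1/652827) = -109*(-105)*(-1/652827) = 11445*(-1/652827) = -545/31087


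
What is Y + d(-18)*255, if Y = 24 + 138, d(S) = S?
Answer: -4428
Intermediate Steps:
Y = 162
Y + d(-18)*255 = 162 - 18*255 = 162 - 4590 = -4428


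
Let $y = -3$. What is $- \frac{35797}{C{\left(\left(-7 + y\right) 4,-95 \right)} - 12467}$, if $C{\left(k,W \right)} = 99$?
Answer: $\frac{35797}{12368} \approx 2.8943$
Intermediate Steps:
$- \frac{35797}{C{\left(\left(-7 + y\right) 4,-95 \right)} - 12467} = - \frac{35797}{99 - 12467} = - \frac{35797}{-12368} = \left(-35797\right) \left(- \frac{1}{12368}\right) = \frac{35797}{12368}$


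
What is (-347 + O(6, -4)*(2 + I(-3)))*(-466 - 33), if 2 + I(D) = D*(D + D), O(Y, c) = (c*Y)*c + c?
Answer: -653191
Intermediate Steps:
O(Y, c) = c + Y*c**2 (O(Y, c) = (Y*c)*c + c = Y*c**2 + c = c + Y*c**2)
I(D) = -2 + 2*D**2 (I(D) = -2 + D*(D + D) = -2 + D*(2*D) = -2 + 2*D**2)
(-347 + O(6, -4)*(2 + I(-3)))*(-466 - 33) = (-347 + (-4*(1 + 6*(-4)))*(2 + (-2 + 2*(-3)**2)))*(-466 - 33) = (-347 + (-4*(1 - 24))*(2 + (-2 + 2*9)))*(-499) = (-347 + (-4*(-23))*(2 + (-2 + 18)))*(-499) = (-347 + 92*(2 + 16))*(-499) = (-347 + 92*18)*(-499) = (-347 + 1656)*(-499) = 1309*(-499) = -653191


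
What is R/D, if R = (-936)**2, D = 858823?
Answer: 876096/858823 ≈ 1.0201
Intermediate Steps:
R = 876096
R/D = 876096/858823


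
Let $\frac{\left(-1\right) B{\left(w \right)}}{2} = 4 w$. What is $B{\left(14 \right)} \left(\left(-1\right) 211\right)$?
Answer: $23632$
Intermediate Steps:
$B{\left(w \right)} = - 8 w$ ($B{\left(w \right)} = - 2 \cdot 4 w = - 8 w$)
$B{\left(14 \right)} \left(\left(-1\right) 211\right) = \left(-8\right) 14 \left(\left(-1\right) 211\right) = \left(-112\right) \left(-211\right) = 23632$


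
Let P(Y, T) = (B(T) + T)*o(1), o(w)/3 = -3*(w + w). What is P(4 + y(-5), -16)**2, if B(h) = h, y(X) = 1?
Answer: 331776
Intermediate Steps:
o(w) = -18*w (o(w) = 3*(-3*(w + w)) = 3*(-6*w) = -18*w)
P(Y, T) = -36*T (P(Y, T) = (T + T)*(-18*1) = (2*T)*(-18) = -36*T)
P(4 + y(-5), -16)**2 = (-36*(-16))**2 = 576**2 = 331776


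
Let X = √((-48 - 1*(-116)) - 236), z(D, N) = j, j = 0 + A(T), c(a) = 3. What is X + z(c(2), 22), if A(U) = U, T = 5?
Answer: 5 + 2*I*√42 ≈ 5.0 + 12.961*I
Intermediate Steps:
j = 5 (j = 0 + 5 = 5)
z(D, N) = 5
X = 2*I*√42 (X = √((-48 + 116) - 236) = √(68 - 236) = √(-168) = 2*I*√42 ≈ 12.961*I)
X + z(c(2), 22) = 2*I*√42 + 5 = 5 + 2*I*√42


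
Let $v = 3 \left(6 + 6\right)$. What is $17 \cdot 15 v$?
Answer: $9180$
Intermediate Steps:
$v = 36$ ($v = 3 \cdot 12 = 36$)
$17 \cdot 15 v = 17 \cdot 15 \cdot 36 = 255 \cdot 36 = 9180$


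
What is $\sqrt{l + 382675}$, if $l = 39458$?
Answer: $\sqrt{422133} \approx 649.72$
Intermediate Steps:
$\sqrt{l + 382675} = \sqrt{39458 + 382675} = \sqrt{422133}$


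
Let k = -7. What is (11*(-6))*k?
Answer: 462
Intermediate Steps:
(11*(-6))*k = (11*(-6))*(-7) = -66*(-7) = 462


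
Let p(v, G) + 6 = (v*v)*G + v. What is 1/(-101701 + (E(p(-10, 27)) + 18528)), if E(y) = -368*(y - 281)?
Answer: -1/967477 ≈ -1.0336e-6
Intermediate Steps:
p(v, G) = -6 + v + G*v**2 (p(v, G) = -6 + ((v*v)*G + v) = -6 + (v**2*G + v) = -6 + (G*v**2 + v) = -6 + (v + G*v**2) = -6 + v + G*v**2)
E(y) = 103408 - 368*y (E(y) = -368*(-281 + y) = 103408 - 368*y)
1/(-101701 + (E(p(-10, 27)) + 18528)) = 1/(-101701 + ((103408 - 368*(-6 - 10 + 27*(-10)**2)) + 18528)) = 1/(-101701 + ((103408 - 368*(-6 - 10 + 27*100)) + 18528)) = 1/(-101701 + ((103408 - 368*(-6 - 10 + 2700)) + 18528)) = 1/(-101701 + ((103408 - 368*2684) + 18528)) = 1/(-101701 + ((103408 - 987712) + 18528)) = 1/(-101701 + (-884304 + 18528)) = 1/(-101701 - 865776) = 1/(-967477) = -1/967477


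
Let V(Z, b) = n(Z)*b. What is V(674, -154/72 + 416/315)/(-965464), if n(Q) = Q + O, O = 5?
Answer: 100007/173783520 ≈ 0.00057547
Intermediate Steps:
n(Q) = 5 + Q (n(Q) = Q + 5 = 5 + Q)
V(Z, b) = b*(5 + Z) (V(Z, b) = (5 + Z)*b = b*(5 + Z))
V(674, -154/72 + 416/315)/(-965464) = ((-154/72 + 416/315)*(5 + 674))/(-965464) = ((-154*1/72 + 416*(1/315))*679)*(-1/965464) = ((-77/36 + 416/315)*679)*(-1/965464) = -1031/1260*679*(-1/965464) = -100007/180*(-1/965464) = 100007/173783520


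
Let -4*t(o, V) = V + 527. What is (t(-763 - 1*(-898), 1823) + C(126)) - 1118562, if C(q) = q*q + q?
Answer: -2206295/2 ≈ -1.1031e+6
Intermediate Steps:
t(o, V) = -527/4 - V/4 (t(o, V) = -(V + 527)/4 = -(527 + V)/4 = -527/4 - V/4)
C(q) = q + q**2 (C(q) = q**2 + q = q + q**2)
(t(-763 - 1*(-898), 1823) + C(126)) - 1118562 = ((-527/4 - 1/4*1823) + 126*(1 + 126)) - 1118562 = ((-527/4 - 1823/4) + 126*127) - 1118562 = (-1175/2 + 16002) - 1118562 = 30829/2 - 1118562 = -2206295/2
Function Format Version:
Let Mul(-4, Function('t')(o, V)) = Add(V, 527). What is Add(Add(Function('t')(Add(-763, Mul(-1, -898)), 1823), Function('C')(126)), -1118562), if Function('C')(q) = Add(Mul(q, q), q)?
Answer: Rational(-2206295, 2) ≈ -1.1031e+6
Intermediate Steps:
Function('t')(o, V) = Add(Rational(-527, 4), Mul(Rational(-1, 4), V)) (Function('t')(o, V) = Mul(Rational(-1, 4), Add(V, 527)) = Mul(Rational(-1, 4), Add(527, V)) = Add(Rational(-527, 4), Mul(Rational(-1, 4), V)))
Function('C')(q) = Add(q, Pow(q, 2)) (Function('C')(q) = Add(Pow(q, 2), q) = Add(q, Pow(q, 2)))
Add(Add(Function('t')(Add(-763, Mul(-1, -898)), 1823), Function('C')(126)), -1118562) = Add(Add(Add(Rational(-527, 4), Mul(Rational(-1, 4), 1823)), Mul(126, Add(1, 126))), -1118562) = Add(Add(Add(Rational(-527, 4), Rational(-1823, 4)), Mul(126, 127)), -1118562) = Add(Add(Rational(-1175, 2), 16002), -1118562) = Add(Rational(30829, 2), -1118562) = Rational(-2206295, 2)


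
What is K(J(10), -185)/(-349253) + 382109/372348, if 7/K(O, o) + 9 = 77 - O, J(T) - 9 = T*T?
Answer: 5471563904093/5331789897804 ≈ 1.0262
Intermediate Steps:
J(T) = 9 + T² (J(T) = 9 + T*T = 9 + T²)
K(O, o) = 7/(68 - O) (K(O, o) = 7/(-9 + (77 - O)) = 7/(68 - O))
K(J(10), -185)/(-349253) + 382109/372348 = -7/(-68 + (9 + 10²))/(-349253) + 382109/372348 = -7/(-68 + (9 + 100))*(-1/349253) + 382109*(1/372348) = -7/(-68 + 109)*(-1/349253) + 382109/372348 = -7/41*(-1/349253) + 382109/372348 = 7/14319373 + 382109/372348 = 5471563904093/5331789897804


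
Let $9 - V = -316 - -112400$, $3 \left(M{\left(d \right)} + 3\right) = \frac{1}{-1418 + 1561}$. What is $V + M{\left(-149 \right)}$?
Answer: $- \frac{48081461}{429} \approx -1.1208 \cdot 10^{5}$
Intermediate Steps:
$M{\left(d \right)} = - \frac{1286}{429}$ ($M{\left(d \right)} = -3 + \frac{1}{3 \left(-1418 + 1561\right)} = -3 + \frac{1}{3 \cdot 143} = -3 + \frac{1}{3} \cdot \frac{1}{143} = -3 + \frac{1}{429} = - \frac{1286}{429}$)
$V = -112075$ ($V = 9 - \left(-316 - -112400\right) = 9 - \left(-316 + 112400\right) = 9 - 112084 = -112075$)
$V + M{\left(-149 \right)} = -112075 - \frac{1286}{429} = - \frac{48081461}{429}$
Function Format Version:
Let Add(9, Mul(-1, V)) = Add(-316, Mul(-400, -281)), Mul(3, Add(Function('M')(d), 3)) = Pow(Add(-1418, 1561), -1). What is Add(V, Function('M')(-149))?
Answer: Rational(-48081461, 429) ≈ -1.1208e+5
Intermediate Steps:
Function('M')(d) = Rational(-1286, 429) (Function('M')(d) = Add(-3, Mul(Rational(1, 3), Pow(Add(-1418, 1561), -1))) = Add(-3, Mul(Rational(1, 3), Pow(143, -1))) = Add(-3, Mul(Rational(1, 3), Rational(1, 143))) = Add(-3, Rational(1, 429)) = Rational(-1286, 429))
V = -112075 (V = Add(9, Mul(-1, Add(-316, Mul(-400, -281)))) = Add(9, Mul(-1, Add(-316, 112400))) = Add(9, Mul(-1, 112084)) = Add(9, -112084) = -112075)
Add(V, Function('M')(-149)) = Add(-112075, Rational(-1286, 429)) = Rational(-48081461, 429)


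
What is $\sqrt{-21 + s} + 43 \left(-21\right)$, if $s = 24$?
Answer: $-903 + \sqrt{3} \approx -901.27$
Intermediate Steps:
$\sqrt{-21 + s} + 43 \left(-21\right) = \sqrt{-21 + 24} + 43 \left(-21\right) = \sqrt{3} - 903 = -903 + \sqrt{3}$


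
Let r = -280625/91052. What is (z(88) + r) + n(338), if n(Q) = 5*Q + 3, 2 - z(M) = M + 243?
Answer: 123914303/91052 ≈ 1360.9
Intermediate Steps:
z(M) = -241 - M (z(M) = 2 - (M + 243) = 2 - (243 + M) = 2 + (-243 - M) = -241 - M)
n(Q) = 3 + 5*Q
r = -280625/91052 (r = -280625*1/91052 = -280625/91052 ≈ -3.0820)
(z(88) + r) + n(338) = ((-241 - 1*88) - 280625/91052) + (3 + 5*338) = ((-241 - 88) - 280625/91052) + (3 + 1690) = (-329 - 280625/91052) + 1693 = -30236733/91052 + 1693 = 123914303/91052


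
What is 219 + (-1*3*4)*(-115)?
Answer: 1599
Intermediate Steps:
219 + (-1*3*4)*(-115) = 219 - 3*4*(-115) = 219 - 12*(-115) = 219 + 1380 = 1599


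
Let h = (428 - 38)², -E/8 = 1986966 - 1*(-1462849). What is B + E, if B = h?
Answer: -27446420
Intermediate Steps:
E = -27598520 (E = -8*(1986966 - 1*(-1462849)) = -8*(1986966 + 1462849) = -8*3449815 = -27598520)
h = 152100 (h = 390² = 152100)
B = 152100
B + E = 152100 - 27598520 = -27446420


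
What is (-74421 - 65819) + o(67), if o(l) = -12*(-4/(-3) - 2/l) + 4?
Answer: -9396860/67 ≈ -1.4025e+5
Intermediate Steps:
o(l) = -12 + 24/l (o(l) = -12*(-4*(-⅓) - 2/l) + 4 = -12*(4/3 - 2/l) + 4 = (-16 + 24/l) + 4 = -12 + 24/l)
(-74421 - 65819) + o(67) = (-74421 - 65819) + (-12 + 24/67) = -140240 + (-12 + 24*(1/67)) = -140240 + (-12 + 24/67) = -140240 - 780/67 = -9396860/67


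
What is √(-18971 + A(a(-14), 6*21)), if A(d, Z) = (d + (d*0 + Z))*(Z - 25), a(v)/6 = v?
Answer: I*√14729 ≈ 121.36*I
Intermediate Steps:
a(v) = 6*v
A(d, Z) = (-25 + Z)*(Z + d) (A(d, Z) = (d + (0 + Z))*(-25 + Z) = (d + Z)*(-25 + Z) = (Z + d)*(-25 + Z) = (-25 + Z)*(Z + d))
√(-18971 + A(a(-14), 6*21)) = √(-18971 + ((6*21)² - 150*21 - 150*(-14) + (6*21)*(6*(-14)))) = √(-18971 + (126² - 25*126 - 25*(-84) + 126*(-84))) = √(-18971 + (15876 - 3150 + 2100 - 10584)) = √(-18971 + 4242) = √(-14729) = I*√14729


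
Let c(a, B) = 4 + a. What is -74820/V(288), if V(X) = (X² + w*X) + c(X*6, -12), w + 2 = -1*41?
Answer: -18705/18073 ≈ -1.0350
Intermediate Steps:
w = -43 (w = -2 - 1*41 = -2 - 41 = -43)
V(X) = 4 + X² - 37*X (V(X) = (X² - 43*X) + (4 + X*6) = (X² - 43*X) + (4 + 6*X) = 4 + X² - 37*X)
-74820/V(288) = -74820/(4 + 288² - 37*288) = -74820/(4 + 82944 - 10656) = -74820/72292 = -74820*1/72292 = -18705/18073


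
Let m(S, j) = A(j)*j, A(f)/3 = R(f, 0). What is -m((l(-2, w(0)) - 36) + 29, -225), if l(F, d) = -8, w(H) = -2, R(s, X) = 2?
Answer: 1350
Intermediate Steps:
A(f) = 6 (A(f) = 3*2 = 6)
m(S, j) = 6*j
-m((l(-2, w(0)) - 36) + 29, -225) = -6*(-225) = -1*(-1350) = 1350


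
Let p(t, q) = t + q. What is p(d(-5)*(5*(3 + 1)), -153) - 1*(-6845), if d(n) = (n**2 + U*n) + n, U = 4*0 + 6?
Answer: 6492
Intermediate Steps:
U = 6 (U = 0 + 6 = 6)
d(n) = n**2 + 7*n (d(n) = (n**2 + 6*n) + n = n**2 + 7*n)
p(t, q) = q + t
p(d(-5)*(5*(3 + 1)), -153) - 1*(-6845) = (-153 + (-5*(7 - 5))*(5*(3 + 1))) - 1*(-6845) = (-153 + (-5*2)*(5*4)) + 6845 = (-153 - 10*20) + 6845 = (-153 - 200) + 6845 = -353 + 6845 = 6492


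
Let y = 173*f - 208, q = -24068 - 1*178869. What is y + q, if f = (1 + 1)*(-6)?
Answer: -205221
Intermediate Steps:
f = -12 (f = 2*(-6) = -12)
q = -202937 (q = -24068 - 178869 = -202937)
y = -2284 (y = 173*(-12) - 208 = -2076 - 208 = -2284)
y + q = -2284 - 202937 = -205221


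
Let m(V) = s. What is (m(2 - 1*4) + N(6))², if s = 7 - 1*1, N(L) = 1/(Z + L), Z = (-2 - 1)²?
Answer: 8281/225 ≈ 36.804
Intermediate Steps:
Z = 9 (Z = (-3)² = 9)
N(L) = 1/(9 + L)
s = 6 (s = 7 - 1 = 6)
m(V) = 6
(m(2 - 1*4) + N(6))² = (6 + 1/(9 + 6))² = (6 + 1/15)² = (91/15)² = 8281/225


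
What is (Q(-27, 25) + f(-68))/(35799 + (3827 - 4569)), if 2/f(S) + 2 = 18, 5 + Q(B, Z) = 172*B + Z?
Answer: -36991/280456 ≈ -0.13190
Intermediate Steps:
Q(B, Z) = -5 + Z + 172*B (Q(B, Z) = -5 + (172*B + Z) = -5 + (Z + 172*B) = -5 + Z + 172*B)
f(S) = 1/8 (f(S) = 2/(-2 + 18) = 2/16 = 2*(1/16) = 1/8)
(Q(-27, 25) + f(-68))/(35799 + (3827 - 4569)) = ((-5 + 25 + 172*(-27)) + 1/8)/(35799 + (3827 - 4569)) = ((-5 + 25 - 4644) + 1/8)/(35799 - 742) = (-4624 + 1/8)/35057 = -36991/8*1/35057 = -36991/280456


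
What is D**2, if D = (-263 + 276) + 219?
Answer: 53824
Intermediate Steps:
D = 232 (D = 13 + 219 = 232)
D**2 = 232**2 = 53824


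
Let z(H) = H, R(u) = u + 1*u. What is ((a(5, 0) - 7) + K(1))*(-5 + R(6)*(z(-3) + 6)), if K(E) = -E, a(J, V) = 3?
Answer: -155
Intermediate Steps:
R(u) = 2*u (R(u) = u + u = 2*u)
((a(5, 0) - 7) + K(1))*(-5 + R(6)*(z(-3) + 6)) = ((3 - 7) - 1*1)*(-5 + (2*6)*(-3 + 6)) = (-4 - 1)*(-5 + 12*3) = -5*(-5 + 36) = -5*31 = -155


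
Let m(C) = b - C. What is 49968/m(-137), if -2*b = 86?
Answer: 24984/47 ≈ 531.57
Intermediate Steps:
b = -43 (b = -½*86 = -43)
m(C) = -43 - C
49968/m(-137) = 49968/(-43 - 1*(-137)) = 49968/(-43 + 137) = 49968/94 = 49968*(1/94) = 24984/47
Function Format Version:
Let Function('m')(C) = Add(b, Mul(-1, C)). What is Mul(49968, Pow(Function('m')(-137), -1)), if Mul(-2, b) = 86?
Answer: Rational(24984, 47) ≈ 531.57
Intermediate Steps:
b = -43 (b = Mul(Rational(-1, 2), 86) = -43)
Function('m')(C) = Add(-43, Mul(-1, C))
Mul(49968, Pow(Function('m')(-137), -1)) = Mul(49968, Pow(Add(-43, Mul(-1, -137)), -1)) = Mul(49968, Pow(Add(-43, 137), -1)) = Mul(49968, Pow(94, -1)) = Mul(49968, Rational(1, 94)) = Rational(24984, 47)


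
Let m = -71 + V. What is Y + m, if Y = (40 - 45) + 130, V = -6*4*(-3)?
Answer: 126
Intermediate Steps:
V = 72 (V = -24*(-3) = 72)
Y = 125 (Y = -5 + 130 = 125)
m = 1 (m = -71 + 72 = 1)
Y + m = 125 + 1 = 126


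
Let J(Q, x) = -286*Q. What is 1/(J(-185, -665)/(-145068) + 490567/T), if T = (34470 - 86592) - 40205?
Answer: -608804238/3456845233 ≈ -0.17612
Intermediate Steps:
T = -92327 (T = -52122 - 40205 = -92327)
1/(J(-185, -665)/(-145068) + 490567/T) = 1/(-286*(-185)/(-145068) + 490567/(-92327)) = 1/(52910*(-1/145068) + 490567*(-1/92327)) = 1/(-2405/6594 - 490567/92327) = 1/(-3456845233/608804238) = -608804238/3456845233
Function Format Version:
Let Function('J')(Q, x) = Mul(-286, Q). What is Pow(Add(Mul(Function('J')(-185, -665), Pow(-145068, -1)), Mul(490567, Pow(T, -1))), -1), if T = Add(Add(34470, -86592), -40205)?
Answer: Rational(-608804238, 3456845233) ≈ -0.17612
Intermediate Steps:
T = -92327 (T = Add(-52122, -40205) = -92327)
Pow(Add(Mul(Function('J')(-185, -665), Pow(-145068, -1)), Mul(490567, Pow(T, -1))), -1) = Pow(Add(Mul(Mul(-286, -185), Pow(-145068, -1)), Mul(490567, Pow(-92327, -1))), -1) = Pow(Add(Mul(52910, Rational(-1, 145068)), Mul(490567, Rational(-1, 92327))), -1) = Pow(Add(Rational(-2405, 6594), Rational(-490567, 92327)), -1) = Pow(Rational(-3456845233, 608804238), -1) = Rational(-608804238, 3456845233)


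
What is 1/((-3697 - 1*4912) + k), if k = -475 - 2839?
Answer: -1/11923 ≈ -8.3872e-5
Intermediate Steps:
k = -3314
1/((-3697 - 1*4912) + k) = 1/((-3697 - 1*4912) - 3314) = 1/((-3697 - 4912) - 3314) = 1/(-8609 - 3314) = 1/(-11923) = -1/11923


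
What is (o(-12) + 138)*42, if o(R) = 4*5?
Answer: 6636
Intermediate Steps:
o(R) = 20
(o(-12) + 138)*42 = (20 + 138)*42 = 158*42 = 6636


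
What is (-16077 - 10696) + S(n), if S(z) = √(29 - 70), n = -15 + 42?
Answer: -26773 + I*√41 ≈ -26773.0 + 6.4031*I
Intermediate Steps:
n = 27
S(z) = I*√41 (S(z) = √(-41) = I*√41)
(-16077 - 10696) + S(n) = (-16077 - 10696) + I*√41 = -26773 + I*√41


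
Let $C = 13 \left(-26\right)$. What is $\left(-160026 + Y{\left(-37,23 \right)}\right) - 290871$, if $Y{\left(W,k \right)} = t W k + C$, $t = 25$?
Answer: $-472510$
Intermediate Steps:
$C = -338$
$Y{\left(W,k \right)} = -338 + 25 W k$ ($Y{\left(W,k \right)} = 25 W k - 338 = -338 + 25 W k$)
$\left(-160026 + Y{\left(-37,23 \right)}\right) - 290871 = \left(-160026 + \left(-338 + 25 \left(-37\right) 23\right)\right) - 290871 = \left(-160026 - 21613\right) - 290871 = -181639 - 290871 = -472510$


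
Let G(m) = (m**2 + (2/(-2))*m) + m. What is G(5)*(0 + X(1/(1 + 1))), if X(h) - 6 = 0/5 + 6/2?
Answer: 225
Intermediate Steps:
X(h) = 9 (X(h) = 6 + (0/5 + 6/2) = 6 + (0*(1/5) + 6*(1/2)) = 6 + (0 + 3) = 6 + 3 = 9)
G(m) = m**2 (G(m) = (m**2 + (2*(-1/2))*m) + m = (m**2 - m) + m = m**2)
G(5)*(0 + X(1/(1 + 1))) = 5**2*(0 + 9) = 25*9 = 225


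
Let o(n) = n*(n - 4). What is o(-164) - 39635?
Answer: -12083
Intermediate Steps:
o(n) = n*(-4 + n)
o(-164) - 39635 = -164*(-4 - 164) - 39635 = -164*(-168) - 39635 = 27552 - 39635 = -12083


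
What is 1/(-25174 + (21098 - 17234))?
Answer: -1/21310 ≈ -4.6926e-5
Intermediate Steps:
1/(-25174 + (21098 - 17234)) = 1/(-25174 + 3864) = 1/(-21310) = -1/21310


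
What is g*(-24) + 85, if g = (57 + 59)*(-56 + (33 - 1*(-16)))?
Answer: 19573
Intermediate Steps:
g = -812 (g = 116*(-56 + (33 + 16)) = 116*(-56 + 49) = 116*(-7) = -812)
g*(-24) + 85 = -812*(-24) + 85 = 19488 + 85 = 19573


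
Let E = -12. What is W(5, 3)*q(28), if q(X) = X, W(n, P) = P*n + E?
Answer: 84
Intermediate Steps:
W(n, P) = -12 + P*n (W(n, P) = P*n - 12 = -12 + P*n)
W(5, 3)*q(28) = (-12 + 3*5)*28 = (-12 + 15)*28 = 3*28 = 84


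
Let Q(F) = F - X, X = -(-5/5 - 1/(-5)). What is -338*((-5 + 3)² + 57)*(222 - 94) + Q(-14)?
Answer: -13195594/5 ≈ -2.6391e+6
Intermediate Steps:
X = ⅘ (X = -(-5*⅕ - 1*(-⅕)) = -(-1 + ⅕) = -1*(-⅘) = ⅘ ≈ 0.80000)
Q(F) = -⅘ + F (Q(F) = F - 1*⅘ = F - ⅘ = -⅘ + F)
-338*((-5 + 3)² + 57)*(222 - 94) + Q(-14) = -338*((-5 + 3)² + 57)*(222 - 94) + (-⅘ - 14) = -338*((-2)² + 57)*128 - 74/5 = -338*(4 + 57)*128 - 74/5 = -20618*128 - 74/5 = -338*7808 - 74/5 = -2639104 - 74/5 = -13195594/5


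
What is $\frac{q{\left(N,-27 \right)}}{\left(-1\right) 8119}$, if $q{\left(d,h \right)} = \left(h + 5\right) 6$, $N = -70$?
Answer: $\frac{132}{8119} \approx 0.016258$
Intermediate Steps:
$q{\left(d,h \right)} = 30 + 6 h$ ($q{\left(d,h \right)} = \left(5 + h\right) 6 = 30 + 6 h$)
$\frac{q{\left(N,-27 \right)}}{\left(-1\right) 8119} = \frac{30 + 6 \left(-27\right)}{\left(-1\right) 8119} = \frac{30 - 162}{-8119} = \left(-132\right) \left(- \frac{1}{8119}\right) = \frac{132}{8119}$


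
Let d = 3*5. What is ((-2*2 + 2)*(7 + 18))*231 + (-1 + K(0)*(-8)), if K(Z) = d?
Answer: -11671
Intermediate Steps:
d = 15
K(Z) = 15
((-2*2 + 2)*(7 + 18))*231 + (-1 + K(0)*(-8)) = ((-2*2 + 2)*(7 + 18))*231 + (-1 + 15*(-8)) = ((-4 + 2)*25)*231 + (-1 - 120) = -2*25*231 - 121 = -50*231 - 121 = -11550 - 121 = -11671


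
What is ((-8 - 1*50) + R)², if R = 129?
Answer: 5041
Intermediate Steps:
((-8 - 1*50) + R)² = ((-8 - 1*50) + 129)² = ((-8 - 50) + 129)² = (-58 + 129)² = 71² = 5041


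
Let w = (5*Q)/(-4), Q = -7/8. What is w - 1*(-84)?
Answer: 2723/32 ≈ 85.094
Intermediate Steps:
Q = -7/8 (Q = -7*1/8 = -7/8 ≈ -0.87500)
w = 35/32 (w = (5*(-7/8))/(-4) = -35/8*(-1/4) = 35/32 ≈ 1.0938)
w - 1*(-84) = 35/32 - 1*(-84) = 35/32 + 84 = 2723/32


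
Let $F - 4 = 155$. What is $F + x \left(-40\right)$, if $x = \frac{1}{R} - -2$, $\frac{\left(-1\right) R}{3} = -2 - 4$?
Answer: $\frac{691}{9} \approx 76.778$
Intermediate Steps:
$F = 159$ ($F = 4 + 155 = 159$)
$R = 18$ ($R = - 3 \left(-2 - 4\right) = \left(-3\right) \left(-6\right) = 18$)
$x = \frac{37}{18}$ ($x = \frac{1}{18} - -2 = \frac{1}{18} + 2 = \frac{37}{18} \approx 2.0556$)
$F + x \left(-40\right) = 159 + \frac{37}{18} \left(-40\right) = 159 - \frac{740}{9} = \frac{691}{9}$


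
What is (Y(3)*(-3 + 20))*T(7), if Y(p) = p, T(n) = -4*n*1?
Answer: -1428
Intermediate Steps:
T(n) = -4*n
(Y(3)*(-3 + 20))*T(7) = (3*(-3 + 20))*(-4*7) = (3*17)*(-28) = 51*(-28) = -1428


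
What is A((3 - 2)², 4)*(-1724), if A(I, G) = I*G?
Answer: -6896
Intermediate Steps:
A(I, G) = G*I
A((3 - 2)², 4)*(-1724) = (4*(3 - 2)²)*(-1724) = (4*1²)*(-1724) = (4*1)*(-1724) = 4*(-1724) = -6896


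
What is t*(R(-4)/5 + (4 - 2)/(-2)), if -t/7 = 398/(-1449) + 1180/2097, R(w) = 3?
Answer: 194492/241155 ≈ 0.80650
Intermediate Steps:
t = -97246/48231 (t = -7*(398/(-1449) + 1180/2097) = -7*(398*(-1/1449) + 1180*(1/2097)) = -7*(-398/1449 + 1180/2097) = -7*97246/337617 = -97246/48231 ≈ -2.0163)
t*(R(-4)/5 + (4 - 2)/(-2)) = -97246*(3/5 + (4 - 2)/(-2))/48231 = -97246*(3*(1/5) + 2*(-1/2))/48231 = -97246*(3/5 - 1)/48231 = -97246/48231*(-2/5) = 194492/241155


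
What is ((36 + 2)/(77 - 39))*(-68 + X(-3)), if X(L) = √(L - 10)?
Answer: -68 + I*√13 ≈ -68.0 + 3.6056*I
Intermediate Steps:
X(L) = √(-10 + L)
((36 + 2)/(77 - 39))*(-68 + X(-3)) = ((36 + 2)/(77 - 39))*(-68 + √(-10 - 3)) = (38/38)*(-68 + √(-13)) = (38*(1/38))*(-68 + I*√13) = 1*(-68 + I*√13) = -68 + I*√13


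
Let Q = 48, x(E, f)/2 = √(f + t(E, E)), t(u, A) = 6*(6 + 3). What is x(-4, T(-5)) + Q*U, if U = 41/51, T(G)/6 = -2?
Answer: 656/17 + 2*√42 ≈ 51.550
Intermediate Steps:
T(G) = -12 (T(G) = 6*(-2) = -12)
t(u, A) = 54 (t(u, A) = 6*9 = 54)
x(E, f) = 2*√(54 + f) (x(E, f) = 2*√(f + 54) = 2*√(54 + f))
U = 41/51 (U = 41*(1/51) = 41/51 ≈ 0.80392)
x(-4, T(-5)) + Q*U = 2*√(54 - 12) + 48*(41/51) = 2*√42 + 656/17 = 656/17 + 2*√42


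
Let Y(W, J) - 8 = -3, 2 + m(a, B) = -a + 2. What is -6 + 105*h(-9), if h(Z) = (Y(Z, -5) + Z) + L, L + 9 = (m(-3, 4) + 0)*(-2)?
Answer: -2001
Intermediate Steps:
m(a, B) = -a (m(a, B) = -2 + (-a + 2) = -2 + (2 - a) = -a)
Y(W, J) = 5 (Y(W, J) = 8 - 3 = 5)
L = -15 (L = -9 + (-1*(-3) + 0)*(-2) = -9 + (3 + 0)*(-2) = -9 + 3*(-2) = -9 - 6 = -15)
h(Z) = -10 + Z (h(Z) = (5 + Z) - 15 = -10 + Z)
-6 + 105*h(-9) = -6 + 105*(-10 - 9) = -6 + 105*(-19) = -6 - 1995 = -2001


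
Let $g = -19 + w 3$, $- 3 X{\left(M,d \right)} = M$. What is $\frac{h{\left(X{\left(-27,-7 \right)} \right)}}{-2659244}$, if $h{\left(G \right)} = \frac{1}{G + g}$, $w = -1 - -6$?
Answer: $- \frac{1}{13296220} \approx -7.5209 \cdot 10^{-8}$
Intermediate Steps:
$X{\left(M,d \right)} = - \frac{M}{3}$
$w = 5$ ($w = -1 + 6 = 5$)
$g = -4$ ($g = -19 + 5 \cdot 3 = -19 + 15 = -4$)
$h{\left(G \right)} = \frac{1}{-4 + G}$ ($h{\left(G \right)} = \frac{1}{G - 4} = \frac{1}{-4 + G}$)
$\frac{h{\left(X{\left(-27,-7 \right)} \right)}}{-2659244} = \frac{1}{\left(-4 - -9\right) \left(-2659244\right)} = \frac{1}{-4 + 9} \left(- \frac{1}{2659244}\right) = \frac{1}{5} \left(- \frac{1}{2659244}\right) = - \frac{1}{13296220}$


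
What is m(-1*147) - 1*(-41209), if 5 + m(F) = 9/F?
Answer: 2018993/49 ≈ 41204.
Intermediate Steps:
m(F) = -5 + 9/F
m(-1*147) - 1*(-41209) = (-5 + 9/((-1*147))) - 1*(-41209) = (-5 + 9/(-147)) + 41209 = (-5 + 9*(-1/147)) + 41209 = (-5 - 3/49) + 41209 = -248/49 + 41209 = 2018993/49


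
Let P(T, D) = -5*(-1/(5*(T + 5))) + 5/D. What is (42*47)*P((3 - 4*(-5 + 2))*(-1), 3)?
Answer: 15463/5 ≈ 3092.6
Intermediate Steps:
P(T, D) = -5/(-25 - 5*T) + 5/D (P(T, D) = -5*(-1/(5*(5 + T))) + 5/D = -5/(-25 - 5*T) + 5/D)
(42*47)*P((3 - 4*(-5 + 2))*(-1), 3) = (42*47)*((25 + 3 + 5*((3 - 4*(-5 + 2))*(-1)))/(3*(5 + (3 - 4*(-5 + 2))*(-1)))) = 1974*((25 + 3 + 5*((3 - 4*(-3))*(-1)))/(3*(5 + (3 - 4*(-3))*(-1)))) = 1974*((25 + 3 + 5*((3 + 12)*(-1)))/(3*(5 + (3 + 12)*(-1)))) = 1974*((25 + 3 + 5*(15*(-1)))/(3*(5 + 15*(-1)))) = 1974*((25 + 3 + 5*(-15))/(3*(5 - 15))) = 1974*((1/3)*(25 + 3 - 75)/(-10)) = 1974*((1/3)*(-1/10)*(-47)) = 1974*(47/30) = 15463/5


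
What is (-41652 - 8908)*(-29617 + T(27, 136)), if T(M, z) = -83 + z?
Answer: 1494755840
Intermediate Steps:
(-41652 - 8908)*(-29617 + T(27, 136)) = (-41652 - 8908)*(-29617 + (-83 + 136)) = -50560*(-29617 + 53) = -50560*(-29564) = 1494755840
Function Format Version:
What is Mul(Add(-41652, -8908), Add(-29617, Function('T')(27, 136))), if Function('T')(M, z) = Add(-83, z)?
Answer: 1494755840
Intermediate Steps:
Mul(Add(-41652, -8908), Add(-29617, Function('T')(27, 136))) = Mul(Add(-41652, -8908), Add(-29617, Add(-83, 136))) = Mul(-50560, Add(-29617, 53)) = Mul(-50560, -29564) = 1494755840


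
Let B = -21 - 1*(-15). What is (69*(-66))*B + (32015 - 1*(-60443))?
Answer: 119782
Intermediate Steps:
B = -6 (B = -21 + 15 = -6)
(69*(-66))*B + (32015 - 1*(-60443)) = (69*(-66))*(-6) + (32015 - 1*(-60443)) = -4554*(-6) + (32015 + 60443) = 27324 + 92458 = 119782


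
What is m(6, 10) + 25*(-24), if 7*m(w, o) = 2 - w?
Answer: -4204/7 ≈ -600.57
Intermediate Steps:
m(w, o) = 2/7 - w/7 (m(w, o) = (2 - w)/7 = 2/7 - w/7)
m(6, 10) + 25*(-24) = (2/7 - ⅐*6) + 25*(-24) = (2/7 - 6/7) - 600 = -4/7 - 600 = -4204/7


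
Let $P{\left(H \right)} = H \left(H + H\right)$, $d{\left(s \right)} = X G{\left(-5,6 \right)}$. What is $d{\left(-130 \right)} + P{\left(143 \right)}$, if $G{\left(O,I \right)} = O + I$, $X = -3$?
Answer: $40895$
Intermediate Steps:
$G{\left(O,I \right)} = I + O$
$d{\left(s \right)} = -3$ ($d{\left(s \right)} = - 3 \left(6 - 5\right) = \left(-3\right) 1 = -3$)
$P{\left(H \right)} = 2 H^{2}$ ($P{\left(H \right)} = H 2 H = 2 H^{2}$)
$d{\left(-130 \right)} + P{\left(143 \right)} = -3 + 2 \cdot 143^{2} = -3 + 2 \cdot 20449 = -3 + 40898 = 40895$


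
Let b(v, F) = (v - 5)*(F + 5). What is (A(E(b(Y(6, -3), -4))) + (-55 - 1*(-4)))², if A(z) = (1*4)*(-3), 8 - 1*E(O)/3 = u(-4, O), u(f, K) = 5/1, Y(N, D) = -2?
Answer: 3969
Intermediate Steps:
u(f, K) = 5 (u(f, K) = 5*1 = 5)
b(v, F) = (-5 + v)*(5 + F)
E(O) = 9 (E(O) = 24 - 3*5 = 24 - 15 = 9)
A(z) = -12 (A(z) = 4*(-3) = -12)
(A(E(b(Y(6, -3), -4))) + (-55 - 1*(-4)))² = (-12 + (-55 - 1*(-4)))² = (-12 + (-55 + 4))² = (-12 - 51)² = (-63)² = 3969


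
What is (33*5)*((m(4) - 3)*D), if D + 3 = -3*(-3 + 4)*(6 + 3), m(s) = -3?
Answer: 29700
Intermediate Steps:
D = -30 (D = -3 - 3*(-3 + 4)*(6 + 3) = -3 - 3*9 = -3 - 27 = -30)
(33*5)*((m(4) - 3)*D) = (33*5)*((-3 - 3)*(-30)) = 165*(-6*(-30)) = 165*180 = 29700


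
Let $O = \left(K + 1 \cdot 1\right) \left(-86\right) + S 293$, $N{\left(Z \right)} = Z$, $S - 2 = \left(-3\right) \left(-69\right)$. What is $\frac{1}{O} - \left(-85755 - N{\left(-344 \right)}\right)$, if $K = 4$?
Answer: $\frac{5193586678}{60807} \approx 85411.0$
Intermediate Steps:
$S = 209$ ($S = 2 - -207 = 2 + 207 = 209$)
$O = 60807$ ($O = \left(4 + 1 \cdot 1\right) \left(-86\right) + 209 \cdot 293 = \left(4 + 1\right) \left(-86\right) + 61237 = 5 \left(-86\right) + 61237 = -430 + 61237 = 60807$)
$\frac{1}{O} - \left(-85755 - N{\left(-344 \right)}\right) = \frac{1}{60807} - \left(-85755 - -344\right) = \frac{1}{60807} - \left(-85755 + 344\right) = \frac{1}{60807} - -85411 = \frac{1}{60807} + 85411 = \frac{5193586678}{60807}$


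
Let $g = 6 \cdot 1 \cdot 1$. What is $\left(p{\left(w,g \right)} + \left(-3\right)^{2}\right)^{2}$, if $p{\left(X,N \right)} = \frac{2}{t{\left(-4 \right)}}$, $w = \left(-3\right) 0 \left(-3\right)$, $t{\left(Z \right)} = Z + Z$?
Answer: $\frac{1225}{16} \approx 76.563$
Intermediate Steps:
$t{\left(Z \right)} = 2 Z$
$w = 0$ ($w = 0 \left(-3\right) = 0$)
$g = 6$ ($g = 6 \cdot 1 = 6$)
$p{\left(X,N \right)} = - \frac{1}{4}$ ($p{\left(X,N \right)} = \frac{2}{2 \left(-4\right)} = \frac{2}{-8} = 2 \left(- \frac{1}{8}\right) = - \frac{1}{4}$)
$\left(p{\left(w,g \right)} + \left(-3\right)^{2}\right)^{2} = \left(- \frac{1}{4} + \left(-3\right)^{2}\right)^{2} = \left(- \frac{1}{4} + 9\right)^{2} = \left(\frac{35}{4}\right)^{2} = \frac{1225}{16}$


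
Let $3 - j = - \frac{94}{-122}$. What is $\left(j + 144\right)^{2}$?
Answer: $\frac{79566400}{3721} \approx 21383.0$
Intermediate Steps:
$j = \frac{136}{61}$ ($j = 3 - - \frac{94}{-122} = 3 - \left(-94\right) \left(- \frac{1}{122}\right) = 3 - \frac{47}{61} = \frac{136}{61} \approx 2.2295$)
$\left(j + 144\right)^{2} = \left(\frac{136}{61} + 144\right)^{2} = \left(\frac{8920}{61}\right)^{2} = \frac{79566400}{3721}$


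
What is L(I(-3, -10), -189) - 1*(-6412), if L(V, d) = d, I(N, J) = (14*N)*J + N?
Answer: 6223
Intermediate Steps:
I(N, J) = N + 14*J*N (I(N, J) = 14*J*N + N = N + 14*J*N)
L(I(-3, -10), -189) - 1*(-6412) = -189 - 1*(-6412) = -189 + 6412 = 6223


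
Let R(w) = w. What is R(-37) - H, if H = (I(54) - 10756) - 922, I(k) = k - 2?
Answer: 11589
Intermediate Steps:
I(k) = -2 + k
H = -11626 (H = ((-2 + 54) - 10756) - 922 = (52 - 10756) - 922 = -10704 - 922 = -11626)
R(-37) - H = -37 - 1*(-11626) = -37 + 11626 = 11589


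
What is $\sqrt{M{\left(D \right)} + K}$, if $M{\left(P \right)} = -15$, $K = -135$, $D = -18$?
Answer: $5 i \sqrt{6} \approx 12.247 i$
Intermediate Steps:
$\sqrt{M{\left(D \right)} + K} = \sqrt{-15 - 135} = \sqrt{-150} = 5 i \sqrt{6}$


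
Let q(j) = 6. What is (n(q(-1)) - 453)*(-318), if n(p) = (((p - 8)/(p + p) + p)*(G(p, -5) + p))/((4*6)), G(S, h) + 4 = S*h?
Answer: 877309/6 ≈ 1.4622e+5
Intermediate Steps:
G(S, h) = -4 + S*h
n(p) = (-4 - 4*p)*(p + (-8 + p)/(2*p))/24 (n(p) = (((p - 8)/(p + p) + p)*((-4 + p*(-5)) + p))/((4*6)) = (((-8 + p)/((2*p)) + p)*((-4 - 5*p) + p))/24 = (((-8 + p)*(1/(2*p)) + p)*(-4 - 4*p))*(1/24) = (((-8 + p)/(2*p) + p)*(-4 - 4*p))*(1/24) = ((p + (-8 + p)/(2*p))*(-4 - 4*p))*(1/24) = ((-4 - 4*p)*(p + (-8 + p)/(2*p)))*(1/24) = (-4 - 4*p)*(p + (-8 + p)/(2*p))/24)
(n(q(-1)) - 453)*(-318) = ((7/12 - ¼*6 - ⅙*6² + (⅔)/6) - 453)*(-318) = ((7/12 - 3/2 - ⅙*36 + (⅔)*(⅙)) - 453)*(-318) = ((7/12 - 3/2 - 6 + ⅑) - 453)*(-318) = (-245/36 - 453)*(-318) = -16553/36*(-318) = 877309/6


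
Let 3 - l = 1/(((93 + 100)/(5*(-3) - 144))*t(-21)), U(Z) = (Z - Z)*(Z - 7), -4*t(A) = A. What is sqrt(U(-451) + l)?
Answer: sqrt(5762015)/1351 ≈ 1.7768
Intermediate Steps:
t(A) = -A/4
U(Z) = 0 (U(Z) = 0*(-7 + Z) = 0)
l = 4265/1351 (l = 3 - 1/(((93 + 100)/(5*(-3) - 144))*(-1/4*(-21))) = 3 - 1/((193/(-15 - 144))*(21/4)) = 3 - 1/((193/(-159))*(21/4)) = 3 - 1/((193*(-1/159))*(21/4)) = 3 - 1/((-193/159*21/4)) = 3 - 1/(-1351/212) = 3 - 1*(-212/1351) = 3 + 212/1351 = 4265/1351 ≈ 3.1569)
sqrt(U(-451) + l) = sqrt(0 + 4265/1351) = sqrt(4265/1351) = sqrt(5762015)/1351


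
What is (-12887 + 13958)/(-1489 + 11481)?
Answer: 1071/9992 ≈ 0.10719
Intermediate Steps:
(-12887 + 13958)/(-1489 + 11481) = 1071/9992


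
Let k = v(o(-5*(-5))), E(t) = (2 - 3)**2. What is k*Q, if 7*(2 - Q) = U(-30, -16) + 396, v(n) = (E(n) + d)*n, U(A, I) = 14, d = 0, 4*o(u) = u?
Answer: -2475/7 ≈ -353.57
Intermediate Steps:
o(u) = u/4
E(t) = 1 (E(t) = (-1)**2 = 1)
v(n) = n (v(n) = (1 + 0)*n = 1*n = n)
k = 25/4 (k = (-5*(-5))/4 = (1/4)*25 = 25/4 ≈ 6.2500)
Q = -396/7 (Q = 2 - (14 + 396)/7 = 2 - 1/7*410 = 2 - 410/7 = -396/7 ≈ -56.571)
k*Q = (25/4)*(-396/7) = -2475/7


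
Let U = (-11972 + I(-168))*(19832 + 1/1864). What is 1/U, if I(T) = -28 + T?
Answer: -233/56226577329 ≈ -4.1439e-9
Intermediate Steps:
U = -56226577329/233 (U = (-11972 + (-28 - 168))*(19832 + 1/1864) = (-11972 - 196)*(19832 + 1/1864) = -12168*36966849/1864 = -56226577329/233 ≈ -2.4132e+8)
1/U = 1/(-56226577329/233) = -233/56226577329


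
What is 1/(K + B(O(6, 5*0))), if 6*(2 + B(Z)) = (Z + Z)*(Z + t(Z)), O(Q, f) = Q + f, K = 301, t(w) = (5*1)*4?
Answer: 1/351 ≈ 0.0028490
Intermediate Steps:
t(w) = 20 (t(w) = 5*4 = 20)
B(Z) = -2 + Z*(20 + Z)/3 (B(Z) = -2 + ((Z + Z)*(Z + 20))/6 = -2 + ((2*Z)*(20 + Z))/6 = -2 + (2*Z*(20 + Z))/6 = -2 + Z*(20 + Z)/3)
1/(K + B(O(6, 5*0))) = 1/(301 + (-2 + (6 + 5*0)²/3 + 20*(6 + 5*0)/3)) = 1/(301 + (-2 + (6 + 0)²/3 + 20*(6 + 0)/3)) = 1/(301 + (-2 + (⅓)*6² + (20/3)*6)) = 1/(301 + (-2 + (⅓)*36 + 40)) = 1/(301 + (-2 + 12 + 40)) = 1/(301 + 50) = 1/351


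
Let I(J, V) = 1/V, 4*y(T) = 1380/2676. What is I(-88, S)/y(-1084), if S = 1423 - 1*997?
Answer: 446/24495 ≈ 0.018208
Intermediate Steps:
y(T) = 115/892 (y(T) = (1380/2676)/4 = (1380*(1/2676))/4 = (¼)*(115/223) = 115/892)
S = 426 (S = 1423 - 997 = 426)
I(-88, S)/y(-1084) = 1/(426*(115/892)) = (1/426)*(892/115) = 446/24495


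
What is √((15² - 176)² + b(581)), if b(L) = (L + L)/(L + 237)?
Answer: √401879310/409 ≈ 49.014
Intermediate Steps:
b(L) = 2*L/(237 + L) (b(L) = (2*L)/(237 + L) = 2*L/(237 + L))
√((15² - 176)² + b(581)) = √((15² - 176)² + 2*581/(237 + 581)) = √((225 - 176)² + 2*581/818) = √(49² + 2*581*(1/818)) = √(2401 + 581/409) = √(982590/409) = √401879310/409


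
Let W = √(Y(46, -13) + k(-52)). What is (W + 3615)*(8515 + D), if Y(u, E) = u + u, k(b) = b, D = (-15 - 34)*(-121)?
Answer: 52215060 + 28888*√10 ≈ 5.2306e+7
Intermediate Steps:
D = 5929 (D = -49*(-121) = 5929)
Y(u, E) = 2*u
W = 2*√10 (W = √(2*46 - 52) = √(92 - 52) = √40 = 2*√10 ≈ 6.3246)
(W + 3615)*(8515 + D) = (2*√10 + 3615)*(8515 + 5929) = (3615 + 2*√10)*14444 = 52215060 + 28888*√10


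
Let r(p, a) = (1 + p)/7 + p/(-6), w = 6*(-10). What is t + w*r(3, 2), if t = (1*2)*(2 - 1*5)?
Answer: -72/7 ≈ -10.286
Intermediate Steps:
w = -60
r(p, a) = ⅐ - p/42 (r(p, a) = (1 + p)*(⅐) + p*(-⅙) = (⅐ + p/7) - p/6 = ⅐ - p/42)
t = -6 (t = 2*(2 - 5) = 2*(-3) = -6)
t + w*r(3, 2) = -6 - 60*(⅐ - 1/42*3) = -6 - 60*(⅐ - 1/14) = -6 - 60*1/14 = -6 - 30/7 = -72/7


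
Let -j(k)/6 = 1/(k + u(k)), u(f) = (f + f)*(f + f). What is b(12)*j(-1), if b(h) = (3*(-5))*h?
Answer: 360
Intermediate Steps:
u(f) = 4*f² (u(f) = (2*f)*(2*f) = 4*f²)
b(h) = -15*h
j(k) = -6/(k + 4*k²)
b(12)*j(-1) = (-15*12)*(-6/(-1*(1 + 4*(-1)))) = -(-1080)*(-1)/(1 - 4) = -(-1080)*(-1)/(-3) = -(-1080)*(-1)*(-1)/3 = -180*(-2) = 360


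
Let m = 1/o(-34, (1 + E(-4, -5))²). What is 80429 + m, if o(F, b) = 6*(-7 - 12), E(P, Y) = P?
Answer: 9168905/114 ≈ 80429.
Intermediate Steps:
o(F, b) = -114 (o(F, b) = 6*(-19) = -114)
m = -1/114 (m = 1/(-114) = -1/114 ≈ -0.0087719)
80429 + m = 80429 - 1/114 = 9168905/114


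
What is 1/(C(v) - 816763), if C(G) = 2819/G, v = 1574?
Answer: -1574/1285582143 ≈ -1.2243e-6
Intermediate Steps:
1/(C(v) - 816763) = 1/(2819/1574 - 816763) = 1/(-1285582143/1574) = -1574/1285582143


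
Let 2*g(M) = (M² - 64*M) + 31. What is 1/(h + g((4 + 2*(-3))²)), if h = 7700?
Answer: 2/15191 ≈ 0.00013166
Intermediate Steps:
g(M) = 31/2 + M²/2 - 32*M (g(M) = ((M² - 64*M) + 31)/2 = (31 + M² - 64*M)/2 = 31/2 + M²/2 - 32*M)
1/(h + g((4 + 2*(-3))²)) = 1/(7700 + (31/2 + ((4 + 2*(-3))²)²/2 - 32*(4 + 2*(-3))²)) = 1/(7700 + (31/2 + ((4 - 6)²)²/2 - 32*(4 - 6)²)) = 1/(7700 + (31/2 + ((-2)²)²/2 - 32*(-2)²)) = 1/(7700 + (31/2 + (½)*4² - 32*4)) = 1/(7700 + (31/2 + (½)*16 - 128)) = 1/(7700 + (31/2 + 8 - 128)) = 1/(7700 - 209/2) = 1/(15191/2) = 2/15191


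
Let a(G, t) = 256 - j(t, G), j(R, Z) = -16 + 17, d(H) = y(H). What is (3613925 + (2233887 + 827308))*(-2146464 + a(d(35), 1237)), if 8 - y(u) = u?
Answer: -14326202620080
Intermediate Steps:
y(u) = 8 - u
d(H) = 8 - H
j(R, Z) = 1
a(G, t) = 255 (a(G, t) = 256 - 1*1 = 256 - 1 = 255)
(3613925 + (2233887 + 827308))*(-2146464 + a(d(35), 1237)) = (3613925 + (2233887 + 827308))*(-2146464 + 255) = (3613925 + 3061195)*(-2146209) = 6675120*(-2146209) = -14326202620080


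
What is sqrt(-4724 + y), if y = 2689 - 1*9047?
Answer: I*sqrt(11082) ≈ 105.27*I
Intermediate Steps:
y = -6358 (y = 2689 - 9047 = -6358)
sqrt(-4724 + y) = sqrt(-4724 - 6358) = sqrt(-11082) = I*sqrt(11082)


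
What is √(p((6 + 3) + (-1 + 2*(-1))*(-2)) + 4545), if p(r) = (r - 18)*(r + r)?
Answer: 9*√55 ≈ 66.746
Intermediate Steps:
p(r) = 2*r*(-18 + r) (p(r) = (-18 + r)*(2*r) = 2*r*(-18 + r))
√(p((6 + 3) + (-1 + 2*(-1))*(-2)) + 4545) = √(2*((6 + 3) + (-1 + 2*(-1))*(-2))*(-18 + ((6 + 3) + (-1 + 2*(-1))*(-2))) + 4545) = √(2*(9 + (-1 - 2)*(-2))*(-18 + (9 + (-1 - 2)*(-2))) + 4545) = √(2*(9 - 3*(-2))*(-18 + (9 - 3*(-2))) + 4545) = √(2*(9 + 6)*(-18 + (9 + 6)) + 4545) = √(2*15*(-18 + 15) + 4545) = √(2*15*(-3) + 4545) = √(-90 + 4545) = √4455 = 9*√55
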